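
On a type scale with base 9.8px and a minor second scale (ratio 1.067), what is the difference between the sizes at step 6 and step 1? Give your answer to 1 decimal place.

Step 1: 9.8 × 1.067 = 10.457px
Step 6: 9.8 × 1.067⁶ = 14.461px
Difference: 14.461 − 10.457 = 4.004px

4.0px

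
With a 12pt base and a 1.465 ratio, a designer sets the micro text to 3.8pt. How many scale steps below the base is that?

3

1.465ⁿ = 12 / 3.8 = 3.1579
n = ln(3.1579) / ln(1.465) = 1.1499 / 0.3819 ≈ 3.01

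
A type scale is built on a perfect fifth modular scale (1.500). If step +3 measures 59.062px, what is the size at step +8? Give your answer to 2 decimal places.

59.062 × 1.500⁵ = 59.062 × 7.59375 ≈ 448.502

448.50px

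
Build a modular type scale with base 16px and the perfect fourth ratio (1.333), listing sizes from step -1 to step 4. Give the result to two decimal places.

12.00px, 16.00px, 21.33px, 28.43px, 37.90px, 50.52px

Step -1: 16.0 ÷ 1.333 = 12.00
Step 0: 16px
Step 1: 16.0 × 1.333 = 21.33
Step 2: 16.0 × 1.333² = 28.43
Step 3: 16.0 × 1.333³ = 37.90
Step 4: 16.0 × 1.333⁴ = 50.52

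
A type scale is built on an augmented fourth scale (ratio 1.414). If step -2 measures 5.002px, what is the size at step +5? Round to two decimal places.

The gap is 5 − (-2) = 7 steps, so the factor is 1.414^7.
5.002 × 1.414⁷ = 5.002 × 11.30175 ≈ 56.531

56.53px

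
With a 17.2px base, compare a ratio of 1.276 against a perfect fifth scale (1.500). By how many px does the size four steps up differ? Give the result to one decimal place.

At 1.276: 17.2 × 1.276⁴ = 45.596px
Perfect fifth: 17.2 × 1.500⁴ = 87.075px
Difference: 87.075 − 45.596 = 41.479px

41.5px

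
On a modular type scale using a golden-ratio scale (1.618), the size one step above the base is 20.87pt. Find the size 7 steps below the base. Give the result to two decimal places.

0.44pt

The gap is -7 − (1) = -8 steps, so the factor is 1.618^-8.
20.87 ÷ 1.618⁸ = 20.87 ÷ 46.97082 ≈ 0.444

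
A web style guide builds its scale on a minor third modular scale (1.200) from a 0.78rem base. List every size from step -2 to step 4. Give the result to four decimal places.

Step -2: 0.78 ÷ 1.200² = 0.5417
Step -1: 0.78 ÷ 1.200 = 0.6500
Step 0: 0.78rem
Step 1: 0.78 × 1.200 = 0.9360
Step 2: 0.78 × 1.200² = 1.1232
Step 3: 0.78 × 1.200³ = 1.3478
Step 4: 0.78 × 1.200⁴ = 1.6174

0.5417rem, 0.6500rem, 0.7800rem, 0.9360rem, 1.1232rem, 1.3478rem, 1.6174rem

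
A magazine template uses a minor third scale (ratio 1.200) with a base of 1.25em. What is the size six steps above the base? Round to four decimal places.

A modular type scale is a geometric sequence: sizeₙ = base × rⁿ.
1.25 × 1.200⁶ = 1.25 × 2.98598 ≈ 3.7325

3.7325em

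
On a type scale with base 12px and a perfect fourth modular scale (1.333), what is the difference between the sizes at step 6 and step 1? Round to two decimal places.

Step 1: 12.0 × 1.333 = 15.9960px
Step 6: 12.0 × 1.333⁶ = 67.3228px
Difference: 67.3228 − 15.9960 = 51.3268px

51.33px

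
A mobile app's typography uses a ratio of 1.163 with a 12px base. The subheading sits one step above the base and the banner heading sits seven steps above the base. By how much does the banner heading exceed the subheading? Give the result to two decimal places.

Step 1: 12.0 × 1.163 = 13.9560px
Step 7: 12.0 × 1.163⁷ = 34.5334px
Difference: 34.5334 − 13.9560 = 20.5774px

20.58px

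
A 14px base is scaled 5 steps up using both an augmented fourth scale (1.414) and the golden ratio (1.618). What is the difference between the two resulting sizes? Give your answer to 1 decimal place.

76.1px

Augmented fourth: 14.0 × 1.414⁵ = 79.136px
Golden ratio: 14.0 × 1.618⁵ = 155.246px
Difference: 155.246 − 79.136 = 76.110px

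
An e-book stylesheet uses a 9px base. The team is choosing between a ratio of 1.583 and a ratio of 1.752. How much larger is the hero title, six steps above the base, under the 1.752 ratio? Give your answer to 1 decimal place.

118.7px

At 1.583: 9.0 × 1.583⁶ = 141.621px
At 1.752: 9.0 × 1.752⁶ = 260.284px
Difference: 260.284 − 141.621 = 118.663px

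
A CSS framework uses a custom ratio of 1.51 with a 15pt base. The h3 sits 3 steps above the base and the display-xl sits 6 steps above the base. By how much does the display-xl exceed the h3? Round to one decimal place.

126.2pt

Step 3: 15.0 × 1.51³ = 51.644pt
Step 6: 15.0 × 1.51⁶ = 177.809pt
Difference: 177.809 − 51.644 = 126.165pt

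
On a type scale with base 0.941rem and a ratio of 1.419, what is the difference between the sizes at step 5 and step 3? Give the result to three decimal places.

Step 3: 0.941 × 1.419³ = 2.68867rem
Step 5: 0.941 × 1.419⁵ = 5.41379rem
Difference: 5.41379 − 2.68867 = 2.72512rem

2.725rem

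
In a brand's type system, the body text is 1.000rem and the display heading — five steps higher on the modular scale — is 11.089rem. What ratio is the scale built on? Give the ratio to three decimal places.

1.618

r⁵ = 11.089 / 1.000, so r = (11.089/1.000)^(1/5).
r = 11.0890^(1/5) ≈ 1.6180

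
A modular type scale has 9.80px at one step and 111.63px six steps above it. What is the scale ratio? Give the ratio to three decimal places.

r⁶ = 111.63 / 9.80, so r = (111.63/9.80)^(1/6).
r = 11.3908^(1/6) ≈ 1.5000

1.500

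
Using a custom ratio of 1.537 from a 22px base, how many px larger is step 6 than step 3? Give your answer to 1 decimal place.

Step 3: 22.0 × 1.537³ = 79.881px
Step 6: 22.0 × 1.537⁶ = 290.045px
Difference: 290.045 − 79.881 = 210.164px

210.2px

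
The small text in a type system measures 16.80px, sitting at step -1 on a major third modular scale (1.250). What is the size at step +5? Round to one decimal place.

64.1px

16.80 × 1.250⁶ = 16.80 × 3.81470 ≈ 64.087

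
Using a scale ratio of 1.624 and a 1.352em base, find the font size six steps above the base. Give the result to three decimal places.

24.802em

1.352 × 1.624⁶ = 1.352 × 18.34493 ≈ 24.802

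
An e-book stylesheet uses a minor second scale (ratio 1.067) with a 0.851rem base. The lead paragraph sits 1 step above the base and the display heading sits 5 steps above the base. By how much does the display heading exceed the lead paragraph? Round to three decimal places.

Step 1: 0.851 × 1.067 = 0.90802rem
Step 5: 0.851 × 1.067⁵ = 1.17693rem
Difference: 1.17693 − 0.90802 = 0.26891rem

0.269rem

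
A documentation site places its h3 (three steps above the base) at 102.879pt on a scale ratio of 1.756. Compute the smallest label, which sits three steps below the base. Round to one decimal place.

3.5pt

Moving from step +3 to step -3 is 6 steps down, so divide by r⁶.
102.879 ÷ 1.756⁶ = 102.879 ÷ 29.31886 ≈ 3.509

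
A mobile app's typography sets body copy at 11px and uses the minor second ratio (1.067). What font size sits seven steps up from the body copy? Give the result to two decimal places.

Each step on a modular scale multiplies by the ratio, so the size n steps from the base is base × ratioⁿ.
11.0 × 1.067⁷ = 11.0 × 1.57453 ≈ 17.32

17.32px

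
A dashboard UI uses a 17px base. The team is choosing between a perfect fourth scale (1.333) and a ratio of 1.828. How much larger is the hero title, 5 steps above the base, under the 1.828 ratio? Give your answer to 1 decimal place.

275.5px

Perfect fourth: 17.0 × 1.333⁵ = 71.548px
At 1.828: 17.0 × 1.828⁵ = 347.000px
Difference: 347.000 − 71.548 = 275.452px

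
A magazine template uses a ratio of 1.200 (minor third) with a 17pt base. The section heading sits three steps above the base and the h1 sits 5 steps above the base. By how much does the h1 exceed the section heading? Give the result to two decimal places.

Step 3: 17.0 × 1.200³ = 29.3760pt
Step 5: 17.0 × 1.200⁵ = 42.3014pt
Difference: 42.3014 − 29.3760 = 12.9254pt

12.93pt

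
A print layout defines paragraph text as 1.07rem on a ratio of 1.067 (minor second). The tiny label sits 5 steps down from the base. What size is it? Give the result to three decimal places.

0.774rem

1.07 ÷ 1.067⁵ = 1.07 ÷ 1.38300 ≈ 0.774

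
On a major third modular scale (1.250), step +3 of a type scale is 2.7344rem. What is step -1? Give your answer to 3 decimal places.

1.120rem

2.7344 ÷ 1.250⁴ = 2.7344 ÷ 2.44141 ≈ 1.120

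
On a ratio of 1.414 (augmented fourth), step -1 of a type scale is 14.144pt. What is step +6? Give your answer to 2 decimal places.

Moving from step -1 to step +6 is 7 steps up, so multiply by r⁷.
14.144 × 1.414⁷ = 14.144 × 11.30175 ≈ 159.852

159.85pt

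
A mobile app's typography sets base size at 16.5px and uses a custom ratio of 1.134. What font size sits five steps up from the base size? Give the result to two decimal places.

Every step multiplies by the scale ratio.
16.5 × 1.134⁵ = 16.5 × 1.87528 ≈ 30.94

30.94px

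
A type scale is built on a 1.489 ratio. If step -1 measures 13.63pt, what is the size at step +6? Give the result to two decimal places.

221.19pt

The gap is 6 − (-1) = 7 steps, so the factor is 1.489^7.
13.63 × 1.489⁷ = 13.63 × 16.22792 ≈ 221.187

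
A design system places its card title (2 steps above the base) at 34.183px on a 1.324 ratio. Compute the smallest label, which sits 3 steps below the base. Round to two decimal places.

8.40px

34.183 ÷ 1.324⁵ = 34.183 ÷ 4.06855 ≈ 8.402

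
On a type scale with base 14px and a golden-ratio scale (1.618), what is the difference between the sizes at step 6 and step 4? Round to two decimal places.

155.24px

Step 4: 14.0 × 1.618⁴ = 95.9494px
Step 6: 14.0 × 1.618⁶ = 251.1881px
Difference: 251.1881 − 95.9494 = 155.2387px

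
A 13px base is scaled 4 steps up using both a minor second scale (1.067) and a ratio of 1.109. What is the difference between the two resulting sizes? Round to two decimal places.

2.81px

Minor second: 13.0 × 1.067⁴ = 16.8500px
At 1.109: 13.0 × 1.109⁴ = 19.6639px
Difference: 19.6639 − 16.8500 = 2.8139px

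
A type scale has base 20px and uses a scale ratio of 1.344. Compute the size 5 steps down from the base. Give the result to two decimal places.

4.56px

Each step on a modular scale multiplies by the ratio, so the size n steps from the base is base × ratioⁿ.
20.0 ÷ 1.344⁵ = 20.0 ÷ 4.38527 ≈ 4.56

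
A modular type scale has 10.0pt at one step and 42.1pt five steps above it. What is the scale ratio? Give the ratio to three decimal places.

The ratio satisfies 10.0 × r⁵ = 42.1, so r = (42.1 / 10.0)^(1/5).
r = 4.2100^(1/5) ≈ 1.3331

1.333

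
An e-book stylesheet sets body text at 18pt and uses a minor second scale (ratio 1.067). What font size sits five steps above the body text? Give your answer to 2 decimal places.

Each step on a modular scale multiplies by the ratio, so the size n steps from the base is base × ratioⁿ.
18.0 × 1.067⁵ = 18.0 × 1.38300 ≈ 24.89

24.89pt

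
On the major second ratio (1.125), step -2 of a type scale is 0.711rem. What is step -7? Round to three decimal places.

0.395rem

0.711 ÷ 1.125⁵ = 0.711 ÷ 1.80203 ≈ 0.395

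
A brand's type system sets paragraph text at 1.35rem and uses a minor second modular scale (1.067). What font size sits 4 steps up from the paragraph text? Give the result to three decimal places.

1.35 × 1.067⁴ = 1.35 × 1.29616 ≈ 1.750

1.750rem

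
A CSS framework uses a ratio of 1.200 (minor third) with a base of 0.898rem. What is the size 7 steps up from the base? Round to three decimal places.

Every step multiplies by the scale ratio.
0.898 × 1.200⁷ = 0.898 × 3.58318 ≈ 3.218

3.218rem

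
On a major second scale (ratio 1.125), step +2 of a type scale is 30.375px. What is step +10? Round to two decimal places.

Moving from step +2 to step +10 is 8 steps up, so multiply by r⁸.
30.375 × 1.125⁸ = 30.375 × 2.56578 ≈ 77.936

77.94px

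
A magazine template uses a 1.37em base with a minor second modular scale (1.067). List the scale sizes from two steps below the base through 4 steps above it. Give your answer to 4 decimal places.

Step -2: 1.37 ÷ 1.067² = 1.2033
Step -1: 1.37 ÷ 1.067 = 1.2840
Step 0: 1.37em
Step 1: 1.37 × 1.067 = 1.4618
Step 2: 1.37 × 1.067² = 1.5597
Step 3: 1.37 × 1.067³ = 1.6642
Step 4: 1.37 × 1.067⁴ = 1.7757

1.2033em, 1.2840em, 1.3700em, 1.4618em, 1.5597em, 1.6642em, 1.7757em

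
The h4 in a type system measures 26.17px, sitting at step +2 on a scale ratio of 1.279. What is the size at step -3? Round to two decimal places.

7.65px

The gap is -3 − (2) = -5 steps, so the factor is 1.279^-5.
26.17 ÷ 1.279⁵ = 26.17 ÷ 3.42257 ≈ 7.646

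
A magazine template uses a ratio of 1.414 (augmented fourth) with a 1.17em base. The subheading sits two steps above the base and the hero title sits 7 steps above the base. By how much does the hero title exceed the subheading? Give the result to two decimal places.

10.88em

Step 2: 1.17 × 1.414² = 2.3393em
Step 7: 1.17 × 1.414⁷ = 13.2231em
Difference: 13.2231 − 2.3393 = 10.8838em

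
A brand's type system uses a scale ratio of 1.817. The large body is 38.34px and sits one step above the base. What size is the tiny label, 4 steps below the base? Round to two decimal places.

Moving from step +1 to step -4 is 5 steps down, so divide by r⁵.
38.34 ÷ 1.817⁵ = 38.34 ÷ 19.80499 ≈ 1.936

1.94px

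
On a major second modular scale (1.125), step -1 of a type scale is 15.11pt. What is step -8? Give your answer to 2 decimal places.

6.63pt

15.11 ÷ 1.125⁷ = 15.11 ÷ 2.28070 ≈ 6.625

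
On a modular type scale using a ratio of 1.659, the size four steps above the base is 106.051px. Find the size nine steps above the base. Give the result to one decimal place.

1332.7px

106.051 × 1.659⁵ = 106.051 × 12.56701 ≈ 1332.744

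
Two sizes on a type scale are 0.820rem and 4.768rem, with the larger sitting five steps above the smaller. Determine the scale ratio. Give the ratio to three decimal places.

The ratio satisfies 0.820 × r⁵ = 4.768, so r = (4.768 / 0.820)^(1/5).
r = 5.8146^(1/5) ≈ 1.4220

1.422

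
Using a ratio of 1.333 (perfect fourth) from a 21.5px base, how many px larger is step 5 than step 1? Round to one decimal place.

61.8px

Step 1: 21.5 × 1.333 = 28.659px
Step 5: 21.5 × 1.333⁵ = 90.488px
Difference: 90.488 − 28.659 = 61.829px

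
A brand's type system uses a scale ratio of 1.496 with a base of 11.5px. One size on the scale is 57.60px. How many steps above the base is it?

1.496ⁿ = 57.60 / 11.5 = 5.0087
n = ln(5.0087) / ln(1.496) = 1.6112 / 0.4028 ≈ 4.00

4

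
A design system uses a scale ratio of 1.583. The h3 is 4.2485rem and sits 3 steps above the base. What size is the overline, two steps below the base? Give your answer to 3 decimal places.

0.427rem

4.2485 ÷ 1.583⁵ = 4.2485 ÷ 9.94042 ≈ 0.427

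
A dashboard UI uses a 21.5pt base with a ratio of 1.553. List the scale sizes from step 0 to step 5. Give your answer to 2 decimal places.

21.50pt, 33.39pt, 51.85pt, 80.53pt, 125.06pt, 194.22pt

Step 0: 21.5pt
Step 1: 21.5 × 1.553 = 33.39
Step 2: 21.5 × 1.553² = 51.85
Step 3: 21.5 × 1.553³ = 80.53
Step 4: 21.5 × 1.553⁴ = 125.06
Step 5: 21.5 × 1.553⁵ = 194.22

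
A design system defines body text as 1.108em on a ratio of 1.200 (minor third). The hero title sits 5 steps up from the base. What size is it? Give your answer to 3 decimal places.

2.757em

1.108 × 1.200⁵ = 1.108 × 2.48832 ≈ 2.757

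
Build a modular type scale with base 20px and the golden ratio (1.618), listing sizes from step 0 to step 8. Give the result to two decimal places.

Step 0: 20px
Step 1: 20.0 × 1.618 = 32.36
Step 2: 20.0 × 1.618² = 52.36
Step 3: 20.0 × 1.618³ = 84.72
Step 4: 20.0 × 1.618⁴ = 137.07
Step 5: 20.0 × 1.618⁵ = 221.78
Step 6: 20.0 × 1.618⁶ = 358.84
Step 7: 20.0 × 1.618⁷ = 580.60
Step 8: 20.0 × 1.618⁸ = 939.42

20.00px, 32.36px, 52.36px, 84.72px, 137.07px, 221.78px, 358.84px, 580.60px, 939.42px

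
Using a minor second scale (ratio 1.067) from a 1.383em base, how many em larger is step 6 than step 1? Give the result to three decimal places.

Step 1: 1.383 × 1.067 = 1.47566em
Step 6: 1.383 × 1.067⁶ = 2.04084em
Difference: 2.04084 − 1.47566 = 0.56518em

0.565em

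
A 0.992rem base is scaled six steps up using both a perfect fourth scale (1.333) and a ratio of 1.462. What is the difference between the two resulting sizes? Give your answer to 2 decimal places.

4.12rem

Perfect fourth: 0.992 × 1.333⁶ = 5.5654rem
At 1.462: 0.992 × 1.462⁶ = 9.6871rem
Difference: 9.6871 − 5.5654 = 4.1217rem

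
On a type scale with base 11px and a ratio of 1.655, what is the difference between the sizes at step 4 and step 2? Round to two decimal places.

52.40px

Step 2: 11.0 × 1.655² = 30.1293px
Step 4: 11.0 × 1.655⁴ = 82.5248px
Difference: 82.5248 − 30.1293 = 52.3955px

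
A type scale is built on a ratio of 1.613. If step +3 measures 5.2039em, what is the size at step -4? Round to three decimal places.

0.183em

5.2039 ÷ 1.613⁷ = 5.2039 ÷ 28.40799 ≈ 0.183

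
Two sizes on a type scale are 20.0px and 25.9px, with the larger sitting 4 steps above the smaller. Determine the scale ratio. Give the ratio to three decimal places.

1.067

The ratio satisfies 20.0 × r⁴ = 25.9, so r = (25.9 / 20.0)^(1/4).
r = 1.2950^(1/4) ≈ 1.0668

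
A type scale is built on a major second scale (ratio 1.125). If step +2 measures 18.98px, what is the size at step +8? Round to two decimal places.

38.48px

18.98 × 1.125⁶ = 18.98 × 2.02729 ≈ 38.478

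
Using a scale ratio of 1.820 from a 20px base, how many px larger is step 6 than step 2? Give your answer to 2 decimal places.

660.62px

Step 2: 20.0 × 1.820² = 66.2480px
Step 6: 20.0 × 1.820⁶ = 726.8726px
Difference: 726.8726 − 66.2480 = 660.6246px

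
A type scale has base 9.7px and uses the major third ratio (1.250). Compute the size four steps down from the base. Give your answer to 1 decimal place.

4.0px

Every step multiplies by the scale ratio.
9.7 ÷ 1.250⁴ = 9.7 ÷ 2.44141 ≈ 3.97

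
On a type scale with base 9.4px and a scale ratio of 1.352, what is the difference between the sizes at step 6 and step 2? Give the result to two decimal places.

40.23px

Step 2: 9.4 × 1.352² = 17.1823px
Step 6: 9.4 × 1.352⁶ = 57.4101px
Difference: 57.4101 − 17.1823 = 40.2278px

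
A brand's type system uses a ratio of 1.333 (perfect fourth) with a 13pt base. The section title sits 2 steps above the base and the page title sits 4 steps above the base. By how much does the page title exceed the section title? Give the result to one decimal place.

17.9pt

Step 2: 13.0 × 1.333² = 23.100pt
Step 4: 13.0 × 1.333⁴ = 41.045pt
Difference: 41.045 − 23.100 = 17.945pt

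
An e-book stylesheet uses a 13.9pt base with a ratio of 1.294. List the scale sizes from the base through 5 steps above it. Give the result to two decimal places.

Step 0: 13.9pt
Step 1: 13.9 × 1.294 = 17.99
Step 2: 13.9 × 1.294² = 23.27
Step 3: 13.9 × 1.294³ = 30.12
Step 4: 13.9 × 1.294⁴ = 38.97
Step 5: 13.9 × 1.294⁵ = 50.43

13.90pt, 17.99pt, 23.27pt, 30.12pt, 38.97pt, 50.43pt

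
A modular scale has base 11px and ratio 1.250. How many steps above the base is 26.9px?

1.250ⁿ = 26.9 / 11 = 2.4455
n = ln(2.4455) / ln(1.250) = 0.8942 / 0.2231 ≈ 4.01

4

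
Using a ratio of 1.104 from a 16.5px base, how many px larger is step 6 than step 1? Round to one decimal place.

Step 1: 16.5 × 1.104 = 18.216px
Step 6: 16.5 × 1.104⁶ = 29.874px
Difference: 29.874 − 18.216 = 11.658px

11.7px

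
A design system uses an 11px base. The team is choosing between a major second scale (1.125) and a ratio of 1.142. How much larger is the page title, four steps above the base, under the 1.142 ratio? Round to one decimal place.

Major second: 11.0 × 1.125⁴ = 17.620px
At 1.142: 11.0 × 1.142⁴ = 18.709px
Difference: 18.709 − 17.620 = 1.089px

1.1px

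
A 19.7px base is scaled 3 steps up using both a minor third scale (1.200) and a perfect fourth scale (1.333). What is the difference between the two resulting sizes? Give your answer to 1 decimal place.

12.6px

Minor third: 19.7 × 1.200³ = 34.042px
Perfect fourth: 19.7 × 1.333³ = 46.661px
Difference: 46.661 − 34.042 = 12.619px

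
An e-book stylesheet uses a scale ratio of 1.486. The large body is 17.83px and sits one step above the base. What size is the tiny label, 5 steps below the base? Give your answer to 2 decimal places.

1.66px

17.83 ÷ 1.486⁶ = 17.83 ÷ 10.76745 ≈ 1.656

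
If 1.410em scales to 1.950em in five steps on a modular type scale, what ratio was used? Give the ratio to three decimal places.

r⁵ = 1.950 / 1.410, so r = (1.950/1.410)^(1/5).
r = 1.3830^(1/5) ≈ 1.0670

1.067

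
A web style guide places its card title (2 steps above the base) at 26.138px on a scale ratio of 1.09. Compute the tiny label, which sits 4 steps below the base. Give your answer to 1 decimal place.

26.138 ÷ 1.09⁶ = 26.138 ÷ 1.67710 ≈ 15.585

15.6px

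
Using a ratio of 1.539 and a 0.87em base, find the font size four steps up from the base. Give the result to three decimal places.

Each step on a modular scale multiplies by the ratio, so the size n steps from the base is base × ratioⁿ.
0.87 × 1.539⁴ = 0.87 × 5.60989 ≈ 4.881

4.881em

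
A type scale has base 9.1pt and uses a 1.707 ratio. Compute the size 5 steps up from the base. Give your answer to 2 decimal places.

9.1 × 1.707⁵ = 9.1 × 14.49331 ≈ 131.89

131.89pt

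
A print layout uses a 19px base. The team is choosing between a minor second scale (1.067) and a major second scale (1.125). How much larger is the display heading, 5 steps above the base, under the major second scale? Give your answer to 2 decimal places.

7.96px

Minor second: 19.0 × 1.067⁵ = 26.2770px
Major second: 19.0 × 1.125⁵ = 34.2386px
Difference: 34.2386 − 26.2770 = 7.9616px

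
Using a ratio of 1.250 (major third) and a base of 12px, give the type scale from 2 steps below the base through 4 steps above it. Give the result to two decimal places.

Step -2: 12.0 ÷ 1.250² = 7.68
Step -1: 12.0 ÷ 1.250 = 9.60
Step 0: 12px
Step 1: 12.0 × 1.250 = 15.00
Step 2: 12.0 × 1.250² = 18.75
Step 3: 12.0 × 1.250³ = 23.44
Step 4: 12.0 × 1.250⁴ = 29.30

7.68px, 9.60px, 12.00px, 15.00px, 18.75px, 23.44px, 29.30px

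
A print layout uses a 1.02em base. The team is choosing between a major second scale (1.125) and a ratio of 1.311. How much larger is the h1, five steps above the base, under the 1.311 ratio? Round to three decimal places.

Major second: 1.02 × 1.125⁵ = 1.83807em
At 1.311: 1.02 × 1.311⁵ = 3.95015em
Difference: 3.95015 − 1.83807 = 2.11208em

2.112em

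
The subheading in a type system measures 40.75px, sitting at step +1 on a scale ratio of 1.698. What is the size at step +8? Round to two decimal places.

The gap is 8 − (1) = 7 steps, so the factor is 1.698^7.
40.75 × 1.698⁷ = 40.75 × 40.69713 ≈ 1658.408

1658.41px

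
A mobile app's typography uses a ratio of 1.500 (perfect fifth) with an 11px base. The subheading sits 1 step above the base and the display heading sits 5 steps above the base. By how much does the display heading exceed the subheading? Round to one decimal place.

67.0px

Step 1: 11.0 × 1.500 = 16.500px
Step 5: 11.0 × 1.500⁵ = 83.531px
Difference: 83.531 − 16.500 = 67.031px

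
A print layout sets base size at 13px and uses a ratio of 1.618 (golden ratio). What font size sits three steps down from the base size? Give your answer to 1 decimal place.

3.1px

A modular type scale is a geometric sequence: sizeₙ = base × rⁿ.
13.0 ÷ 1.618³ = 13.0 ÷ 4.23580 ≈ 3.07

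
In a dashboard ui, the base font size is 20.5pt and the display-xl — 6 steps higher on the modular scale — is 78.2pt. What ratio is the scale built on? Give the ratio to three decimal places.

r⁶ = 78.2 / 20.5, so r = (78.2/20.5)^(1/6).
r = 3.8146^(1/6) ≈ 1.2500

1.250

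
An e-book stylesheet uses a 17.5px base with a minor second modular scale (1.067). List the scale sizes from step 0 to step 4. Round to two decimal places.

17.50px, 18.67px, 19.92px, 21.26px, 22.68px

Step 0: 17.5px
Step 1: 17.5 × 1.067 = 18.67
Step 2: 17.5 × 1.067² = 19.92
Step 3: 17.5 × 1.067³ = 21.26
Step 4: 17.5 × 1.067⁴ = 22.68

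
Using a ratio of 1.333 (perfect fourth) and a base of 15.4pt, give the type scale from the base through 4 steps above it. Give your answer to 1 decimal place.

Step 0: 15.4pt
Step 1: 15.4 × 1.333 = 20.5
Step 2: 15.4 × 1.333² = 27.4
Step 3: 15.4 × 1.333³ = 36.5
Step 4: 15.4 × 1.333⁴ = 48.6

15.4pt, 20.5pt, 27.4pt, 36.5pt, 48.6pt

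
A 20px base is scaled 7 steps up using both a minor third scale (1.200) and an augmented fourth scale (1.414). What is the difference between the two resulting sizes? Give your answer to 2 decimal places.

154.37px

Minor third: 20.0 × 1.200⁷ = 71.6636px
Augmented fourth: 20.0 × 1.414⁷ = 226.0351px
Difference: 226.0351 − 71.6636 = 154.3715px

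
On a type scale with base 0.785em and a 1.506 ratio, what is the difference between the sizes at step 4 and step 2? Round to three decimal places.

Step 2: 0.785 × 1.506² = 1.78041em
Step 4: 0.785 × 1.506⁴ = 4.03803em
Difference: 4.03803 − 1.78041 = 2.25762em

2.258em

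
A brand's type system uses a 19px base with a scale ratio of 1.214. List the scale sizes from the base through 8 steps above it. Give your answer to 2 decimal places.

19.00px, 23.07px, 28.00px, 33.99px, 41.27px, 50.10px, 60.82px, 73.84px, 89.64px

Step 0: 19px
Step 1: 19.0 × 1.214 = 23.07
Step 2: 19.0 × 1.214² = 28.00
Step 3: 19.0 × 1.214³ = 33.99
Step 4: 19.0 × 1.214⁴ = 41.27
Step 5: 19.0 × 1.214⁵ = 50.10
Step 6: 19.0 × 1.214⁶ = 60.82
Step 7: 19.0 × 1.214⁷ = 73.84
Step 8: 19.0 × 1.214⁸ = 89.64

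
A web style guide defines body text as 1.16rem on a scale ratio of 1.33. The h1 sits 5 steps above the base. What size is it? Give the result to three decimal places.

1.16 × 1.33⁵ = 1.16 × 4.16158 ≈ 4.827

4.827rem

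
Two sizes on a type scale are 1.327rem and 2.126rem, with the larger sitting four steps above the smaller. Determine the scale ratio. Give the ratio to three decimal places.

1.125

The ratio satisfies 1.327 × r⁴ = 2.126, so r = (2.126 / 1.327)^(1/4).
r = 1.6021^(1/4) ≈ 1.1251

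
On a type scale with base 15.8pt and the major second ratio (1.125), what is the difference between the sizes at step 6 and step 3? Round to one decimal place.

Step 3: 15.8 × 1.125³ = 22.496pt
Step 6: 15.8 × 1.125⁶ = 32.031pt
Difference: 32.031 − 22.496 = 9.535pt

9.5pt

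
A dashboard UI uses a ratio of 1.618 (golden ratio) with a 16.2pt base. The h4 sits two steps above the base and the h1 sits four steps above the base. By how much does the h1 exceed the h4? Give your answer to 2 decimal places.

68.62pt

Step 2: 16.2 × 1.618² = 42.4104pt
Step 4: 16.2 × 1.618⁴ = 111.0271pt
Difference: 111.0271 − 42.4104 = 68.6167pt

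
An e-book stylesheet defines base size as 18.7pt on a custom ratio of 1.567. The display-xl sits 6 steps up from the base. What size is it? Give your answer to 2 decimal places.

A modular type scale is a geometric sequence: sizeₙ = base × rⁿ.
18.7 × 1.567⁶ = 18.7 × 14.80519 ≈ 276.86

276.86pt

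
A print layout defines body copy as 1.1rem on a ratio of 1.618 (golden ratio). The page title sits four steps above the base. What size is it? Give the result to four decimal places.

7.5389rem

Every step multiplies by the scale ratio.
1.1 × 1.618⁴ = 1.1 × 6.85353 ≈ 7.5389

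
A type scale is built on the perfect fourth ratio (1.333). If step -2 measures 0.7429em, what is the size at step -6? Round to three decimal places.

Moving from step -2 to step -6 is 4 steps down, so divide by r⁴.
0.7429 ÷ 1.333⁴ = 0.7429 ÷ 3.15733 ≈ 0.235

0.235em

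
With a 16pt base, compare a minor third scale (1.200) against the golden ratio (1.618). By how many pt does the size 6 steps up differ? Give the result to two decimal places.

239.30pt

Minor third: 16.0 × 1.200⁶ = 47.7757pt
Golden ratio: 16.0 × 1.618⁶ = 287.0722pt
Difference: 287.0722 − 47.7757 = 239.2965pt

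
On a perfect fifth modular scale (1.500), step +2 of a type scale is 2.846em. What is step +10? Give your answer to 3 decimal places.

72.940em

The gap is 10 − (2) = 8 steps, so the factor is 1.500^8.
2.846 × 1.500⁸ = 2.846 × 25.62891 ≈ 72.940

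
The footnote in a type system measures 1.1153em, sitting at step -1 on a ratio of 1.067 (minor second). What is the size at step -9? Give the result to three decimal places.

0.664em

The gap is -9 − (-1) = -8 steps, so the factor is 1.067^-8.
1.1153 ÷ 1.067⁸ = 1.1153 ÷ 1.68002 ≈ 0.664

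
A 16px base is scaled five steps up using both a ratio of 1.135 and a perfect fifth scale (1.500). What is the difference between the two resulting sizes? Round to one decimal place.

At 1.135: 16.0 × 1.135⁵ = 30.137px
Perfect fifth: 16.0 × 1.500⁵ = 121.500px
Difference: 121.500 − 30.137 = 91.363px

91.4px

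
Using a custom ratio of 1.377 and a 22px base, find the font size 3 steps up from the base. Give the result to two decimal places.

57.44px

Every step multiplies by the scale ratio.
22.0 × 1.377³ = 22.0 × 2.61097 ≈ 57.44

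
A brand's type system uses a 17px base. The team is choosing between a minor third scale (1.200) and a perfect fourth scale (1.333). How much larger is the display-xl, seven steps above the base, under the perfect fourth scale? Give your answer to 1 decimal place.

66.2px

Minor third: 17.0 × 1.200⁷ = 60.914px
Perfect fourth: 17.0 × 1.333⁷ = 127.133px
Difference: 127.133 − 60.914 = 66.219px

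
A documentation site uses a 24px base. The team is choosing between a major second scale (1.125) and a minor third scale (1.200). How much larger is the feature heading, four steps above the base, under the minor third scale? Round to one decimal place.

Major second: 24.0 × 1.125⁴ = 38.443px
Minor third: 24.0 × 1.200⁴ = 49.766px
Difference: 49.766 − 38.443 = 11.323px

11.3px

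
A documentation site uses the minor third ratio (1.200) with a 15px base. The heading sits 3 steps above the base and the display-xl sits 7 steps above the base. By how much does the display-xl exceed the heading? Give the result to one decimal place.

Step 3: 15.0 × 1.200³ = 25.920px
Step 7: 15.0 × 1.200⁷ = 53.748px
Difference: 53.748 − 25.920 = 27.828px

27.8px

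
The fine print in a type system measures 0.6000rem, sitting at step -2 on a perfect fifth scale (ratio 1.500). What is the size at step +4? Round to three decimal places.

6.834rem

Moving from step -2 to step +4 is 6 steps up, so multiply by r⁶.
0.6000 × 1.500⁶ = 0.6000 × 11.39062 ≈ 6.834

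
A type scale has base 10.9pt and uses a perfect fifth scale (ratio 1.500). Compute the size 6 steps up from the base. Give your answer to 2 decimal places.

10.9 × 1.500⁶ = 10.9 × 11.39062 ≈ 124.16

124.16pt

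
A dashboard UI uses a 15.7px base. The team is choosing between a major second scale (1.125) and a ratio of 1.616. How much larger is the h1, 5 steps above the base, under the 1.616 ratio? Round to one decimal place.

Major second: 15.7 × 1.125⁵ = 28.292px
At 1.616: 15.7 × 1.616⁵ = 173.024px
Difference: 173.024 − 28.292 = 144.732px

144.7px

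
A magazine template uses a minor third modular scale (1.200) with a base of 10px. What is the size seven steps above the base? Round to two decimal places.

35.83px

10.0 × 1.200⁷ = 10.0 × 3.58318 ≈ 35.83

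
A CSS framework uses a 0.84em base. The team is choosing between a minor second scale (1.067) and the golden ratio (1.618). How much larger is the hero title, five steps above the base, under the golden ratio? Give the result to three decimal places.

Minor second: 0.84 × 1.067⁵ = 1.16172em
Golden ratio: 0.84 × 1.618⁵ = 9.31476em
Difference: 9.31476 − 1.16172 = 8.15304em

8.153em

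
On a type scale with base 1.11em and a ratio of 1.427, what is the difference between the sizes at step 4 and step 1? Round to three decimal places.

3.019em

Step 1: 1.11 × 1.427 = 1.58397em
Step 4: 1.11 × 1.427⁴ = 4.60277em
Difference: 4.60277 − 1.58397 = 3.01880em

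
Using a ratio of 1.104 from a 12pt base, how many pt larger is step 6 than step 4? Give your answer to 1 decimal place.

Step 4: 12.0 × 1.104⁴ = 17.826pt
Step 6: 12.0 × 1.104⁶ = 21.727pt
Difference: 21.727 − 17.826 = 3.901pt

3.9pt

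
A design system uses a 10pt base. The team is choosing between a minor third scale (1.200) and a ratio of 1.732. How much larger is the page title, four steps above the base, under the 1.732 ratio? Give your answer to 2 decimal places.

69.25pt

Minor third: 10.0 × 1.200⁴ = 20.7360pt
At 1.732: 10.0 × 1.732⁴ = 89.9894pt
Difference: 89.9894 − 20.7360 = 69.2534pt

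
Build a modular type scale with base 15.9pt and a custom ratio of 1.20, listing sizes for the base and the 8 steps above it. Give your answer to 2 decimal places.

Step 0: 15.9pt
Step 1: 15.9 × 1.20 = 19.08
Step 2: 15.9 × 1.20² = 22.90
Step 3: 15.9 × 1.20³ = 27.48
Step 4: 15.9 × 1.20⁴ = 32.97
Step 5: 15.9 × 1.20⁵ = 39.56
Step 6: 15.9 × 1.20⁶ = 47.48
Step 7: 15.9 × 1.20⁷ = 56.97
Step 8: 15.9 × 1.20⁸ = 68.37

15.90pt, 19.08pt, 22.90pt, 27.48pt, 32.97pt, 39.56pt, 47.48pt, 56.97pt, 68.37pt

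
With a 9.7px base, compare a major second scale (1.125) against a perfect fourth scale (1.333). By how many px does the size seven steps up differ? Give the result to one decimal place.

50.4px

Major second: 9.7 × 1.125⁷ = 22.123px
Perfect fourth: 9.7 × 1.333⁷ = 72.541px
Difference: 72.541 − 22.123 = 50.418px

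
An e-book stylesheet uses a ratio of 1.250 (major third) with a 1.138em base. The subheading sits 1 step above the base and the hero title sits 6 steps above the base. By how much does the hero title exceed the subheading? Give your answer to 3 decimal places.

Step 1: 1.138 × 1.250 = 1.42250em
Step 6: 1.138 × 1.250⁶ = 4.34113em
Difference: 4.34113 − 1.42250 = 2.91863em

2.919em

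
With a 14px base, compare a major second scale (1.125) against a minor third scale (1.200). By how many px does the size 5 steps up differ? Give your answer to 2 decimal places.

9.61px

Major second: 14.0 × 1.125⁵ = 25.2285px
Minor third: 14.0 × 1.200⁵ = 34.8365px
Difference: 34.8365 − 25.2285 = 9.6080px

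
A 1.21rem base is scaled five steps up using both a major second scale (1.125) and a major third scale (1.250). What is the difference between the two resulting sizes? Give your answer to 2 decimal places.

Major second: 1.21 × 1.125⁵ = 2.1805rem
Major third: 1.21 × 1.250⁵ = 3.6926rem
Difference: 3.6926 − 2.1805 = 1.5121rem

1.51rem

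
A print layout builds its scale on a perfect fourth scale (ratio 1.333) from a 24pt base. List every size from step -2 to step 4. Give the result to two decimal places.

13.51pt, 18.00pt, 24.00pt, 31.99pt, 42.65pt, 56.85pt, 75.78pt

Step -2: 24.0 ÷ 1.333² = 13.51
Step -1: 24.0 ÷ 1.333 = 18.00
Step 0: 24pt
Step 1: 24.0 × 1.333 = 31.99
Step 2: 24.0 × 1.333² = 42.65
Step 3: 24.0 × 1.333³ = 56.85
Step 4: 24.0 × 1.333⁴ = 75.78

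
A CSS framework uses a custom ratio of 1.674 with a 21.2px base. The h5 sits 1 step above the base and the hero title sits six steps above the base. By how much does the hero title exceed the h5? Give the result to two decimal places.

Step 1: 21.2 × 1.674 = 35.4888px
Step 6: 21.2 × 1.674⁶ = 466.5182px
Difference: 466.5182 − 35.4888 = 431.0294px

431.03px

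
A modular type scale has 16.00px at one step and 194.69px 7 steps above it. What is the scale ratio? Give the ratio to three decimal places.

1.429

The ratio satisfies 16.00 × r⁷ = 194.69, so r = (194.69 / 16.00)^(1/7).
r = 12.1681^(1/7) ≈ 1.4290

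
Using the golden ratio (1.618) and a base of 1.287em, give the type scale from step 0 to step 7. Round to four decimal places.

1.2870em, 2.0824em, 3.3693em, 5.4515em, 8.8205em, 14.2715em, 23.0914em, 37.3618em

Step 0: 1.287em
Step 1: 1.287 × 1.618 = 2.0824
Step 2: 1.287 × 1.618² = 3.3693
Step 3: 1.287 × 1.618³ = 5.4515
Step 4: 1.287 × 1.618⁴ = 8.8205
Step 5: 1.287 × 1.618⁵ = 14.2715
Step 6: 1.287 × 1.618⁶ = 23.0914
Step 7: 1.287 × 1.618⁷ = 37.3618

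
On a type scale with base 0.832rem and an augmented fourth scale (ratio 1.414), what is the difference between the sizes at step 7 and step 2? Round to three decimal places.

7.740rem

Step 2: 0.832 × 1.414² = 1.66350rem
Step 7: 0.832 × 1.414⁷ = 9.40306rem
Difference: 9.40306 − 1.66350 = 7.73956rem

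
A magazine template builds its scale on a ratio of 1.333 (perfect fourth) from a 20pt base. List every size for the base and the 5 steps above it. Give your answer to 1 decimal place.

20.0pt, 26.7pt, 35.5pt, 47.4pt, 63.1pt, 84.2pt

Step 0: 20pt
Step 1: 20.0 × 1.333 = 26.7
Step 2: 20.0 × 1.333² = 35.5
Step 3: 20.0 × 1.333³ = 47.4
Step 4: 20.0 × 1.333⁴ = 63.1
Step 5: 20.0 × 1.333⁵ = 84.2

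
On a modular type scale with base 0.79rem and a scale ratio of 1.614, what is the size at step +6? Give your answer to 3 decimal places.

13.965rem

0.79 × 1.614⁶ = 0.79 × 17.67751 ≈ 13.965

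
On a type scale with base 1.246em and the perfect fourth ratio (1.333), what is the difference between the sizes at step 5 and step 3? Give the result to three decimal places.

2.293em

Step 3: 1.246 × 1.333³ = 2.95127em
Step 5: 1.246 × 1.333⁵ = 5.24407em
Difference: 5.24407 − 2.95127 = 2.29280em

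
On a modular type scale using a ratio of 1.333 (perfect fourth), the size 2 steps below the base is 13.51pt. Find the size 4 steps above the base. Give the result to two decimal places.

Moving from step -2 to step +4 is 6 steps up, so multiply by r⁶.
13.51 × 1.333⁶ = 13.51 × 5.61023 ≈ 75.794

75.79pt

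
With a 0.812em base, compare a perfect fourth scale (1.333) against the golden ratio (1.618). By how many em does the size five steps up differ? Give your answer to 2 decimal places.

Perfect fourth: 0.812 × 1.333⁵ = 3.4175em
Golden ratio: 0.812 × 1.618⁵ = 9.0043em
Difference: 9.0043 − 3.4175 = 5.5868em

5.59em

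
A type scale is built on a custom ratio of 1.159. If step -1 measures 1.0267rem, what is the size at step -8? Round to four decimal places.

1.0267 ÷ 1.159⁷ = 1.0267 ÷ 2.80921 ≈ 0.3655

0.3655rem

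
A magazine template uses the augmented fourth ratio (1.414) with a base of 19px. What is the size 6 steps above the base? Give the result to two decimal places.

Each step on a modular scale multiplies by the ratio, so the size n steps from the base is base × ratioⁿ.
19.0 × 1.414⁶ = 19.0 × 7.99275 ≈ 151.86

151.86px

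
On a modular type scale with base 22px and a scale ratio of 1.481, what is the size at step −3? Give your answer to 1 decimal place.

Each step on a modular scale multiplies by the ratio, so the size n steps from the base is base × ratioⁿ.
22.0 ÷ 1.481³ = 22.0 ÷ 3.24837 ≈ 6.77

6.8px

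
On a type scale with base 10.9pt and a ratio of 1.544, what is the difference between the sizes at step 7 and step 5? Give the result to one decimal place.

132.4pt

Step 5: 10.9 × 1.544⁵ = 95.645pt
Step 7: 10.9 × 1.544⁷ = 228.012pt
Difference: 228.012 − 95.645 = 132.367pt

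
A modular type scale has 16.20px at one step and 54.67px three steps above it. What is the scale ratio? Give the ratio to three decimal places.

The ratio satisfies 16.20 × r³ = 54.67, so r = (54.67 / 16.20)^(1/3).
r = 3.3747^(1/3) ≈ 1.5000

1.500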